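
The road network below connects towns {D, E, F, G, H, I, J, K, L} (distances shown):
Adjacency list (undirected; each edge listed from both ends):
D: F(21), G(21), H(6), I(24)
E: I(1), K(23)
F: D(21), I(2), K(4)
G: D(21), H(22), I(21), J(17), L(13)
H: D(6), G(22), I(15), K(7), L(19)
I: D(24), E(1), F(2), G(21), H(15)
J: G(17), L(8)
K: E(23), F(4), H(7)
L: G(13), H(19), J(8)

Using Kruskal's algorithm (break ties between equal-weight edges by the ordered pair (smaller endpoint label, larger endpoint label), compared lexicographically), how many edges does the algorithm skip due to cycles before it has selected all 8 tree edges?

2

Kruskal: consider edges lightest-first.
E–I (1): add — endpoints in different components.
F–I (2): add — endpoints in different components.
F–K (4): add — endpoints in different components.
D–H (6): add — endpoints in different components.
H–K (7): add — endpoints in different components.
J–L (8): add — endpoints in different components.
G–L (13): add — endpoints in different components.
H–I (15): skip — H and I already connected.
G–J (17): skip — G and J already connected.
H–L (19): add — endpoints in different components.
Edges rejected before the tree was complete: 2.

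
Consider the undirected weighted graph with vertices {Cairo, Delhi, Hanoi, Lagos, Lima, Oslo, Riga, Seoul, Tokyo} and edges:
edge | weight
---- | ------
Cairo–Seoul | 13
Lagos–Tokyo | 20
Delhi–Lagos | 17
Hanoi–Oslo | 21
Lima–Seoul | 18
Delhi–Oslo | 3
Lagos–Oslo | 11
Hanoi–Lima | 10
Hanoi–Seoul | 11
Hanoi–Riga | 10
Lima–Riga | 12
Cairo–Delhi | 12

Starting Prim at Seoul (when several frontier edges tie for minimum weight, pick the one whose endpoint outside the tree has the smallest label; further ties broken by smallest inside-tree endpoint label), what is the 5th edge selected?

Prim, starting at Seoul.
Step 1: frontier [Hanoi–Seoul 11, Cairo–Seoul 13, Lima–Seoul 18] → take Hanoi–Seoul (11); add Hanoi.
Step 2: frontier [Hanoi–Lima 10, Hanoi–Riga 10, Hanoi–Oslo 21, Cairo–Seoul 13, Lima–Seoul 18] → take Hanoi–Lima (10); add Lima.
Step 3: frontier [Hanoi–Riga 10, Hanoi–Oslo 21, Lima–Riga 12, Cairo–Seoul 13] → take Hanoi–Riga (10); add Riga.
Step 4: frontier [Hanoi–Oslo 21, Cairo–Seoul 13] → take Cairo–Seoul (13); add Cairo.
Step 5: frontier [Cairo–Delhi 12, Hanoi–Oslo 21] → take Cairo–Delhi (12); add Delhi.
Step 6: frontier [Delhi–Oslo 3, Delhi–Lagos 17, Hanoi–Oslo 21] → take Delhi–Oslo (3); add Oslo.
Step 7: frontier [Delhi–Lagos 17, Lagos–Oslo 11] → take Lagos–Oslo (11); add Lagos.
Step 8: frontier [Lagos–Tokyo 20] → take Lagos–Tokyo (20); add Tokyo.
The 5th edge added is Cairo–Delhi.

Cairo-Delhi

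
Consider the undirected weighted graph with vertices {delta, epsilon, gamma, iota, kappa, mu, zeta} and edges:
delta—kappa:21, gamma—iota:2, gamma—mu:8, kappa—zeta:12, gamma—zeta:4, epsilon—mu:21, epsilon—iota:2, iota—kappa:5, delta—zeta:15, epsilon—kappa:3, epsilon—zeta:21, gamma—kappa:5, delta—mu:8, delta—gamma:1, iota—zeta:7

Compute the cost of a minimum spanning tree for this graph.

Kruskal: consider edges lightest-first.
delta—gamma (1): add — endpoints in different components.
epsilon—iota (2): add — endpoints in different components.
gamma—iota (2): add — endpoints in different components.
epsilon—kappa (3): add — endpoints in different components.
gamma—zeta (4): add — endpoints in different components.
gamma—kappa (5): skip — gamma and kappa already connected.
iota—kappa (5): skip — iota and kappa already connected.
iota—zeta (7): skip — iota and zeta already connected.
delta—mu (8): add — endpoints in different components.
MST edges: delta—gamma, epsilon—iota, gamma—iota, epsilon—kappa, gamma—zeta, delta—mu; total weight 1+2+2+3+4+8 = 20.

20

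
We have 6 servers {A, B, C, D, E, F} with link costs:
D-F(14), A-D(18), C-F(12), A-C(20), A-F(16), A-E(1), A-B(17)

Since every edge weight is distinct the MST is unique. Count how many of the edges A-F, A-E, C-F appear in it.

Kruskal's algorithm — process edges by increasing weight (ties by edge label):
A-E (1): add — endpoints in different components.
C-F (12): add — endpoints in different components.
D-F (14): add — endpoints in different components.
A-F (16): add — endpoints in different components.
A-B (17): add — endpoints in different components.
MST edge set: {A-E, C-F, D-F, A-F, A-B}.
Of the listed edges, {A-F, A-E, C-F} are in the MST → 3.

3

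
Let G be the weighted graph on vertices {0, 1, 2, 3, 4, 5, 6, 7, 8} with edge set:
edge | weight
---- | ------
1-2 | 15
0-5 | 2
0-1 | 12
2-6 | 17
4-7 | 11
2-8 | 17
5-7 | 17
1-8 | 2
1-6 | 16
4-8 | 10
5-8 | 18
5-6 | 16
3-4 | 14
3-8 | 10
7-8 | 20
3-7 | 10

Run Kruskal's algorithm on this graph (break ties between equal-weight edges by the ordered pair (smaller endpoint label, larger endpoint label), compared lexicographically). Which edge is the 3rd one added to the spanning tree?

3-7

Sort edges by weight, then run Kruskal:
0-5 (2): add — endpoints in different components.
1-8 (2): add — endpoints in different components.
3-7 (10): add — endpoints in different components.
3-8 (10): add — endpoints in different components.
4-8 (10): add — endpoints in different components.
4-7 (11): skip — 4 and 7 already connected.
0-1 (12): add — endpoints in different components.
3-4 (14): skip — 3 and 4 already connected.
1-2 (15): add — endpoints in different components.
1-6 (16): add — endpoints in different components.
The 3rd edge added is 3-7.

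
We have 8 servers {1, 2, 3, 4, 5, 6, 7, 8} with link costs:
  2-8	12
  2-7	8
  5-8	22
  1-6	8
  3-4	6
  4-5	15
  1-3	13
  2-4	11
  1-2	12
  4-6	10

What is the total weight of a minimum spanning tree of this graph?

Kruskal's algorithm — process edges by increasing weight (ties by edge label):
3-4 (6): add — endpoints in different components.
1-6 (8): add — endpoints in different components.
2-7 (8): add — endpoints in different components.
4-6 (10): add — endpoints in different components.
2-4 (11): add — endpoints in different components.
1-2 (12): skip — 1 and 2 already connected.
2-8 (12): add — endpoints in different components.
1-3 (13): skip — 1 and 3 already connected.
4-5 (15): add — endpoints in different components.
MST edges: 3-4, 1-6, 2-7, 4-6, 2-4, 2-8, 4-5; total weight 6+8+8+10+11+12+15 = 70.

70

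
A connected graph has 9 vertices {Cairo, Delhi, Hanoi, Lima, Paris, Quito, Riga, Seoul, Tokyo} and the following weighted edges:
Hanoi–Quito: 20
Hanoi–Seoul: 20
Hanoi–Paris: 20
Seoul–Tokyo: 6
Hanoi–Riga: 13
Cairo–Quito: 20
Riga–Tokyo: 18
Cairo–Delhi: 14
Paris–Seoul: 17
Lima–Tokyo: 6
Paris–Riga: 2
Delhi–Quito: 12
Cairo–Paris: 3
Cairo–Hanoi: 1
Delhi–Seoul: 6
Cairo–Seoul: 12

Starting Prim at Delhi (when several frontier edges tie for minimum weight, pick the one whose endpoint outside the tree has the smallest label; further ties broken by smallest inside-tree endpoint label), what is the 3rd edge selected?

Grow the tree from Delhi using Prim:
Step 1: cheapest edge leaving the tree is Delhi–Seoul (6); add Seoul.
Step 2: cheapest edge leaving the tree is Seoul–Tokyo (6); add Tokyo.
Step 3: cheapest edge leaving the tree is Lima–Tokyo (6); add Lima.
Step 4: cheapest edge leaving the tree is Cairo–Seoul (12); add Cairo.
Step 5: cheapest edge leaving the tree is Cairo–Hanoi (1); add Hanoi.
Step 6: cheapest edge leaving the tree is Cairo–Paris (3); add Paris.
Step 7: cheapest edge leaving the tree is Paris–Riga (2); add Riga.
Step 8: cheapest edge leaving the tree is Delhi–Quito (12); add Quito.
The 3rd edge added is Lima–Tokyo.

Lima-Tokyo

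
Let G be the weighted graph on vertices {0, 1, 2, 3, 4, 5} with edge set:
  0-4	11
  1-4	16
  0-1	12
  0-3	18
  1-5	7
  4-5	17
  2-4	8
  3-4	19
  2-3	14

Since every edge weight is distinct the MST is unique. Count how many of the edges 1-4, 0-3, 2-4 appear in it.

Kruskal's algorithm — process edges by increasing weight (ties by edge label):
1-5 (7): add. Components now {0} {1,5} {2} {3} {4}
2-4 (8): add. Components now {0} {1,5} {2,4} {3}
0-4 (11): add. Components now {0,2,4} {1,5} {3}
0-1 (12): add. Components now {0,1,2,4,5} {3}
2-3 (14): add. Components now {0,1,2,3,4,5}
MST edge set: {1-5, 2-4, 0-4, 0-1, 2-3}.
Of the listed edges, {2-4} are in the MST → 1.

1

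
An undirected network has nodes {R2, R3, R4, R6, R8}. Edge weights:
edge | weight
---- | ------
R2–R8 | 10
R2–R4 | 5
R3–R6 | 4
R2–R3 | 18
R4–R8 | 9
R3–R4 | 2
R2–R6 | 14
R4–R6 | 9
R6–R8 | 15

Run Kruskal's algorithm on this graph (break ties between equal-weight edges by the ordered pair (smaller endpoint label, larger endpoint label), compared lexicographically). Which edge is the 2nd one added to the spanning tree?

Kruskal: consider edges lightest-first.
R3–R4 (2): add — endpoints in different components.
R3–R6 (4): add — endpoints in different components.
R2–R4 (5): add — endpoints in different components.
R4–R6 (9): skip — R6 and R4 already connected.
R4–R8 (9): add — endpoints in different components.
The 2nd edge added is R3–R6.

R3-R6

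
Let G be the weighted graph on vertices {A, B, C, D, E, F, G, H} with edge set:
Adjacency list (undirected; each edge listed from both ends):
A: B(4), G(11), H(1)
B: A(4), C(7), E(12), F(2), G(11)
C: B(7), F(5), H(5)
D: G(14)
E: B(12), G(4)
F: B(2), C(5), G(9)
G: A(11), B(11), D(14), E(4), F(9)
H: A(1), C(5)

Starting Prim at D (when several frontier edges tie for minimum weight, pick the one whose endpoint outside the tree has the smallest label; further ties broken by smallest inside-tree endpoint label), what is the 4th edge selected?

B-F

Prim, starting at D.
Step 1: frontier [D-G 14] → take D-G (14); add G.
Step 2: frontier [E-G 4, F-G 9, A-G 11, B-G 11] → take E-G (4); add E.
Step 3: frontier [B-E 12, F-G 9, A-G 11, B-G 11] → take F-G (9); add F.
Step 4: frontier [B-E 12, B-F 2, C-F 5, A-G 11, B-G 11] → take B-F (2); add B.
Step 5: frontier [A-B 4, B-C 7, C-F 5, A-G 11] → take A-B (4); add A.
Step 6: frontier [A-H 1, B-C 7, C-F 5] → take A-H (1); add H.
Step 7: frontier [B-C 7, C-F 5, C-H 5] → take C-F (5); add C.
The 4th edge added is B-F.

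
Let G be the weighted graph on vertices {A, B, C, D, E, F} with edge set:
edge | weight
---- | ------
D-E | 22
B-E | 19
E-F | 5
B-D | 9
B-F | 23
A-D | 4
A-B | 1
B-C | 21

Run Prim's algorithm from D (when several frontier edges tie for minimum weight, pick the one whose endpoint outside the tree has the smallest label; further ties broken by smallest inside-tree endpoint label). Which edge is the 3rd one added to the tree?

Prim, starting at D.
Step 1: cheapest edge leaving the tree is A-D (4); add A.
Step 2: cheapest edge leaving the tree is A-B (1); add B.
Step 3: cheapest edge leaving the tree is B-E (19); add E.
Step 4: cheapest edge leaving the tree is E-F (5); add F.
Step 5: cheapest edge leaving the tree is B-C (21); add C.
The 3rd edge added is B-E.

B-E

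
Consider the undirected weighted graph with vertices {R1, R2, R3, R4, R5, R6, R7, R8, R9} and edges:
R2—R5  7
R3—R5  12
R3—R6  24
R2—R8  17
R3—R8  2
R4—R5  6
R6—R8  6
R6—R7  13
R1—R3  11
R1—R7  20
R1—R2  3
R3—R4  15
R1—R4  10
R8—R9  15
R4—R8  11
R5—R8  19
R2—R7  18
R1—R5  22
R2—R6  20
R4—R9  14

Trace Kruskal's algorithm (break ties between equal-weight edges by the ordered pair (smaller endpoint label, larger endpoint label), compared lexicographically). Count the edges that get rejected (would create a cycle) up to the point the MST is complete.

Kruskal's algorithm — process edges by increasing weight (ties by edge label):
R3—R8 (2): add — endpoints in different components.
R1—R2 (3): add — endpoints in different components.
R4—R5 (6): add — endpoints in different components.
R6—R8 (6): add — endpoints in different components.
R2—R5 (7): add — endpoints in different components.
R1—R4 (10): skip — R1 and R4 already connected.
R1—R3 (11): add — endpoints in different components.
R4—R8 (11): skip — R8 and R4 already connected.
R3—R5 (12): skip — R5 and R3 already connected.
R6—R7 (13): add — endpoints in different components.
R4—R9 (14): add — endpoints in different components.
Edges rejected before the tree was complete: 3.

3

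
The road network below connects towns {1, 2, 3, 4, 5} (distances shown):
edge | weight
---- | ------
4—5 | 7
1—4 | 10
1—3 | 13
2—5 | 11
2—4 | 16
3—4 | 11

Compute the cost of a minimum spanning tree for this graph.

Kruskal: consider edges lightest-first.
4—5 (7): add. Components now {1} {2} {3} {4,5}
1—4 (10): add. Components now {1,4,5} {2} {3}
2—5 (11): add. Components now {1,2,4,5} {3}
3—4 (11): add. Components now {1,2,3,4,5}
MST edges: 4—5, 1—4, 2—5, 3—4; total weight 7+10+11+11 = 39.

39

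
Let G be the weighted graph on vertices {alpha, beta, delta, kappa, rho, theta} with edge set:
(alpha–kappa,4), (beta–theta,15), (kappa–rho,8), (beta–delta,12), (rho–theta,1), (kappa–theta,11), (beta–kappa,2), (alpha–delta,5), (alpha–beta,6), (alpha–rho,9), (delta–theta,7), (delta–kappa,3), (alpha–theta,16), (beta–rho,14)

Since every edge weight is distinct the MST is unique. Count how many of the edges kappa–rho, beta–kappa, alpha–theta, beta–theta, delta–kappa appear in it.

2

Kruskal: consider edges lightest-first.
rho–theta (1): add — endpoints in different components.
beta–kappa (2): add — endpoints in different components.
delta–kappa (3): add — endpoints in different components.
alpha–kappa (4): add — endpoints in different components.
alpha–delta (5): skip — alpha and delta already connected.
alpha–beta (6): skip — alpha and beta already connected.
delta–theta (7): add — endpoints in different components.
MST edge set: {rho–theta, beta–kappa, delta–kappa, alpha–kappa, delta–theta}.
Of the listed edges, {beta–kappa, delta–kappa} are in the MST → 2.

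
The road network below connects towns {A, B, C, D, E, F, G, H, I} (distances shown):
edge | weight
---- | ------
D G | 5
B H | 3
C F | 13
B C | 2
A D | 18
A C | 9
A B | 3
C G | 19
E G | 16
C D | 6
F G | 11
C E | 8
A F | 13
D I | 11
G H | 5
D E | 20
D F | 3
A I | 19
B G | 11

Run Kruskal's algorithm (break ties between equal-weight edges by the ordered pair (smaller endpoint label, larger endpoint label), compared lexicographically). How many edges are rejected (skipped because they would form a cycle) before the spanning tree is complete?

3

Kruskal: consider edges lightest-first.
B C (2): add — endpoints in different components.
A B (3): add — endpoints in different components.
B H (3): add — endpoints in different components.
D F (3): add — endpoints in different components.
D G (5): add — endpoints in different components.
G H (5): add — endpoints in different components.
C D (6): skip — C and D already connected.
C E (8): add — endpoints in different components.
A C (9): skip — A and C already connected.
B G (11): skip — B and G already connected.
D I (11): add — endpoints in different components.
Edges rejected before the tree was complete: 3.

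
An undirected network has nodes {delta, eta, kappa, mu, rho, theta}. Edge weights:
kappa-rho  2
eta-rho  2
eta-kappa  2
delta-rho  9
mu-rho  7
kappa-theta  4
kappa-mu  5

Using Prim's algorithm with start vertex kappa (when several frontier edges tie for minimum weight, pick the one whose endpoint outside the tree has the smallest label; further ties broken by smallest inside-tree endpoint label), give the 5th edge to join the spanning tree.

Grow the tree from kappa using Prim:
Step 1: frontier [eta-kappa 2, kappa-rho 2, kappa-theta 4, kappa-mu 5] → take eta-kappa (2); add eta.
Step 2: frontier [eta-rho 2, kappa-rho 2, kappa-theta 4, kappa-mu 5] → take eta-rho (2); add rho.
Step 3: frontier [kappa-theta 4, kappa-mu 5, mu-rho 7, delta-rho 9] → take kappa-theta (4); add theta.
Step 4: frontier [kappa-mu 5, mu-rho 7, delta-rho 9] → take kappa-mu (5); add mu.
Step 5: frontier [delta-rho 9] → take delta-rho (9); add delta.
The 5th edge added is delta-rho.

delta-rho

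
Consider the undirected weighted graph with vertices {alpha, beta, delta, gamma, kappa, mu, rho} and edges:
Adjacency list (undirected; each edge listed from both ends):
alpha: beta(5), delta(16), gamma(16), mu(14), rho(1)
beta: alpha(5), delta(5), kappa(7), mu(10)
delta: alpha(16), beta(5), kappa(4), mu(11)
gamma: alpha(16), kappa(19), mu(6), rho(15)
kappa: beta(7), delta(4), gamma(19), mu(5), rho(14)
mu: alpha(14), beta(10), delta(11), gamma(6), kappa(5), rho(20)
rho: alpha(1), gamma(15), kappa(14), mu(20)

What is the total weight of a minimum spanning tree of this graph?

26

Grow the tree from kappa using Prim:
Step 1: cheapest edge leaving the tree is delta–kappa (4); add delta.
Step 2: cheapest edge leaving the tree is beta–delta (5); add beta.
Step 3: cheapest edge leaving the tree is alpha–beta (5); add alpha.
Step 4: cheapest edge leaving the tree is alpha–rho (1); add rho.
Step 5: cheapest edge leaving the tree is kappa–mu (5); add mu.
Step 6: cheapest edge leaving the tree is gamma–mu (6); add gamma.
MST edges: delta–kappa, beta–delta, alpha–beta, alpha–rho, kappa–mu, gamma–mu; total weight 4+5+5+1+5+6 = 26.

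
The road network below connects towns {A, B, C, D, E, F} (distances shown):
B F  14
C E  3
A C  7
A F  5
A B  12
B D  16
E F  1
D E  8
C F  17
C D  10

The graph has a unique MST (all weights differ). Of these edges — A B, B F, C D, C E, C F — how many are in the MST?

Kruskal: consider edges lightest-first.
E F (1): add. Components now {A} {B} {C} {D} {E,F}
C E (3): add. Components now {A} {B} {C,E,F} {D}
A F (5): add. Components now {A,C,E,F} {B} {D}
A C (7): skip — A and C already connected.
D E (8): add. Components now {A,C,D,E,F} {B}
C D (10): skip — C and D already connected.
A B (12): add. Components now {A,B,C,D,E,F}
MST edge set: {E F, C E, A F, D E, A B}.
Of the listed edges, {A B, C E} are in the MST → 2.

2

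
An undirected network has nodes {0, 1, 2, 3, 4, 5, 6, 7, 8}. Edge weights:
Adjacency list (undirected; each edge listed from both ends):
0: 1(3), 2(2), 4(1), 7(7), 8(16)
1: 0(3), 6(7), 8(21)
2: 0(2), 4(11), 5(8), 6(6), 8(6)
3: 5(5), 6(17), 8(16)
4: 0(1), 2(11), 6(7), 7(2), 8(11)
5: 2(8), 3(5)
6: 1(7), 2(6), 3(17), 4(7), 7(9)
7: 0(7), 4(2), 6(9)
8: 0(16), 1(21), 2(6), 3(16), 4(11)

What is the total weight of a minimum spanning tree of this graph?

33

Grow the tree from 0 using Prim:
Step 1: cheapest edge leaving the tree is 0—4 (1); add 4.
Step 2: cheapest edge leaving the tree is 0—2 (2); add 2.
Step 3: cheapest edge leaving the tree is 4—7 (2); add 7.
Step 4: cheapest edge leaving the tree is 0—1 (3); add 1.
Step 5: cheapest edge leaving the tree is 2—6 (6); add 6.
Step 6: cheapest edge leaving the tree is 2—8 (6); add 8.
Step 7: cheapest edge leaving the tree is 2—5 (8); add 5.
Step 8: cheapest edge leaving the tree is 3—5 (5); add 3.
MST edges: 0—4, 0—2, 4—7, 0—1, 2—6, 2—8, 2—5, 3—5; total weight 1+2+2+3+6+6+8+5 = 33.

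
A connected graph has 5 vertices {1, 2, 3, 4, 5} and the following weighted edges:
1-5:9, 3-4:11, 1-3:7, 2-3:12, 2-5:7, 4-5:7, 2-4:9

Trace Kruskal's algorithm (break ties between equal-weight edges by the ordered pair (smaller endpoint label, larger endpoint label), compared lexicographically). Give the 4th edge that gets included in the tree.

Kruskal's algorithm — process edges by increasing weight (ties by edge label):
1-3 (7): add — endpoints in different components.
2-5 (7): add — endpoints in different components.
4-5 (7): add — endpoints in different components.
1-5 (9): add — endpoints in different components.
The 4th edge added is 1-5.

1-5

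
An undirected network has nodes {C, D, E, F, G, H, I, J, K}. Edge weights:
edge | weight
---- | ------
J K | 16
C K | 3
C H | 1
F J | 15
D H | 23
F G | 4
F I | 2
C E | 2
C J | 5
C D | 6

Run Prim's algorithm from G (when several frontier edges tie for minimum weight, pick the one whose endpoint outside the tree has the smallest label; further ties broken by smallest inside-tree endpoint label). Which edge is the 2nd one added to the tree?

F-I

Prim's algorithm from G:
Step 1: cheapest edge leaving the tree is F G (4); add F.
Step 2: cheapest edge leaving the tree is F I (2); add I.
Step 3: cheapest edge leaving the tree is F J (15); add J.
Step 4: cheapest edge leaving the tree is C J (5); add C.
Step 5: cheapest edge leaving the tree is C H (1); add H.
Step 6: cheapest edge leaving the tree is C E (2); add E.
Step 7: cheapest edge leaving the tree is C K (3); add K.
Step 8: cheapest edge leaving the tree is C D (6); add D.
The 2nd edge added is F I.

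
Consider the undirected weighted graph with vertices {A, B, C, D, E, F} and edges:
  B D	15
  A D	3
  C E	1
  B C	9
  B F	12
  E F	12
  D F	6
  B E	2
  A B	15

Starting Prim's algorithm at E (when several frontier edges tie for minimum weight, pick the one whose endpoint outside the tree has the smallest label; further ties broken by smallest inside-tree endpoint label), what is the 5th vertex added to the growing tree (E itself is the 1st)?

D

Prim's algorithm from E:
Step 1: cheapest edge leaving the tree is C E (1); add C.
Step 2: cheapest edge leaving the tree is B E (2); add B.
Step 3: cheapest edge leaving the tree is B F (12); add F.
Step 4: cheapest edge leaving the tree is D F (6); add D.
Step 5: cheapest edge leaving the tree is A D (3); add A.
Vertex order: E, C, B, F, D, A. The 5th vertex is D.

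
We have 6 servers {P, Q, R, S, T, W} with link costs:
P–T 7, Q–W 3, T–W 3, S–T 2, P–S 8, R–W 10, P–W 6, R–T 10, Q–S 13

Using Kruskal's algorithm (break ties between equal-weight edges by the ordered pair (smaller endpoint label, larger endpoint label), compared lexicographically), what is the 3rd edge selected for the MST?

Kruskal's algorithm — process edges by increasing weight (ties by edge label):
S–T (2): add — endpoints in different components.
Q–W (3): add — endpoints in different components.
T–W (3): add — endpoints in different components.
P–W (6): add — endpoints in different components.
P–T (7): skip — P and T already connected.
P–S (8): skip — P and S already connected.
R–T (10): add — endpoints in different components.
The 3rd edge added is T–W.

T-W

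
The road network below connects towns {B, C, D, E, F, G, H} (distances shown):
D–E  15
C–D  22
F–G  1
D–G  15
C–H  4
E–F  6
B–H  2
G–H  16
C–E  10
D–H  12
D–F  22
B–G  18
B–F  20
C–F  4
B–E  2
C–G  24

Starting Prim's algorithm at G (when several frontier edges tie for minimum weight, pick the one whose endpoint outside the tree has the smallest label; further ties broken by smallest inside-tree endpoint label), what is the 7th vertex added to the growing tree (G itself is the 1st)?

Prim's algorithm from G:
Step 1: cheapest edge leaving the tree is F–G (1); add F.
Step 2: cheapest edge leaving the tree is C–F (4); add C.
Step 3: cheapest edge leaving the tree is C–H (4); add H.
Step 4: cheapest edge leaving the tree is B–H (2); add B.
Step 5: cheapest edge leaving the tree is B–E (2); add E.
Step 6: cheapest edge leaving the tree is D–H (12); add D.
Vertex order: G, F, C, H, B, E, D. The 7th vertex is D.

D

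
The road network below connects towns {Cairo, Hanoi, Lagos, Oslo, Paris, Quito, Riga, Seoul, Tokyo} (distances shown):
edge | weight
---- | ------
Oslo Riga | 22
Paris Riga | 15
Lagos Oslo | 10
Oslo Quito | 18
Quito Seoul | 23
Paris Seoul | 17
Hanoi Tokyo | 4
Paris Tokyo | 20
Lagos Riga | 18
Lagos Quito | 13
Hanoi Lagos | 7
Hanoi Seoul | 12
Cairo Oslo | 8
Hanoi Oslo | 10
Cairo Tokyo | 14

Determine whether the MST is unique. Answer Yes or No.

Kruskal's algorithm — process edges by increasing weight (ties by edge label):
Hanoi Tokyo (4): add — endpoints in different components.
Hanoi Lagos (7): add — endpoints in different components.
Cairo Oslo (8): add — endpoints in different components.
Hanoi Oslo (10): add — endpoints in different components.
Lagos Oslo (10): skip — Lagos and Oslo already connected.
Hanoi Seoul (12): add — endpoints in different components.
Lagos Quito (13): add — endpoints in different components.
Cairo Tokyo (14): skip — Tokyo and Cairo already connected.
Paris Riga (15): add — endpoints in different components.
Paris Seoul (17): add — endpoints in different components.
Non-tree edge Lagos Oslo has weight 10, equal to the heaviest edge on its tree cycle — swapping gives another MST of the same weight. Not unique.

No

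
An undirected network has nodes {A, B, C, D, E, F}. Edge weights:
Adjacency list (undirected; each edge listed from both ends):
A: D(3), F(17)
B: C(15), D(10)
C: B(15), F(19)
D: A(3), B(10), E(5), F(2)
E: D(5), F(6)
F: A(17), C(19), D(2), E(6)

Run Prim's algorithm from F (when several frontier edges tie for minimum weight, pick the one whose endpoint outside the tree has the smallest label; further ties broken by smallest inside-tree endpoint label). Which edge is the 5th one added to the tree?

Grow the tree from F using Prim:
Step 1: cheapest edge leaving the tree is D F (2); add D.
Step 2: cheapest edge leaving the tree is A D (3); add A.
Step 3: cheapest edge leaving the tree is D E (5); add E.
Step 4: cheapest edge leaving the tree is B D (10); add B.
Step 5: cheapest edge leaving the tree is B C (15); add C.
The 5th edge added is B C.

B-C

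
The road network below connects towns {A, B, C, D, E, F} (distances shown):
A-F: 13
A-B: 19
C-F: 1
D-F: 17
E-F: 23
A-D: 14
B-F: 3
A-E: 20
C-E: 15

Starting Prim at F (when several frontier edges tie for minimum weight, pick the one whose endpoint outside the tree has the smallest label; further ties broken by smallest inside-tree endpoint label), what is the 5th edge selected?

Grow the tree from F using Prim:
Step 1: cheapest edge leaving the tree is C-F (1); add C.
Step 2: cheapest edge leaving the tree is B-F (3); add B.
Step 3: cheapest edge leaving the tree is A-F (13); add A.
Step 4: cheapest edge leaving the tree is A-D (14); add D.
Step 5: cheapest edge leaving the tree is C-E (15); add E.
The 5th edge added is C-E.

C-E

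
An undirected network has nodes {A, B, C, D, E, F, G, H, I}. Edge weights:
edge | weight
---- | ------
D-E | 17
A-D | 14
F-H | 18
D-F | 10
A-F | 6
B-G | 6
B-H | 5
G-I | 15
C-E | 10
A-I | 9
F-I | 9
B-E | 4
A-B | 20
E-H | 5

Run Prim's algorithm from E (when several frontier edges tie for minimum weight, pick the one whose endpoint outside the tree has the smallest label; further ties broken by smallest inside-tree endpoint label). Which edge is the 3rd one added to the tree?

B-G

Prim's algorithm from E:
Step 1: frontier [B-E 4, E-H 5, C-E 10, D-E 17] → take B-E (4); add B.
Step 2: frontier [B-H 5, B-G 6, A-B 20, E-H 5, C-E 10, D-E 17] → take B-H (5); add H.
Step 3: frontier [B-G 6, A-B 20, C-E 10, D-E 17, F-H 18] → take B-G (6); add G.
Step 4: frontier [A-B 20, C-E 10, D-E 17, G-I 15, F-H 18] → take C-E (10); add C.
Step 5: frontier [A-B 20, D-E 17, G-I 15, F-H 18] → take G-I (15); add I.
Step 6: frontier [A-B 20, D-E 17, F-H 18, A-I 9, F-I 9] → take A-I (9); add A.
Step 7: frontier [A-F 6, A-D 14, D-E 17, F-H 18, F-I 9] → take A-F (6); add F.
Step 8: frontier [A-D 14, D-E 17, D-F 10] → take D-F (10); add D.
The 3rd edge added is B-G.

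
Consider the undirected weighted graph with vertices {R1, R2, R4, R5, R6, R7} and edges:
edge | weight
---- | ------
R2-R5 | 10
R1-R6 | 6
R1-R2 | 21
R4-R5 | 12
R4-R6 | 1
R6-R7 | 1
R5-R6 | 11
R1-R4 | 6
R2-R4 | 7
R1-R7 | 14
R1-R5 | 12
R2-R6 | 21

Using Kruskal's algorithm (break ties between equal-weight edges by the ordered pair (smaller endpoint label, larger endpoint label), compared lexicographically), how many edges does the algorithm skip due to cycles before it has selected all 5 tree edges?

1

Kruskal: consider edges lightest-first.
R4-R6 (1): add — endpoints in different components.
R6-R7 (1): add — endpoints in different components.
R1-R4 (6): add — endpoints in different components.
R1-R6 (6): skip — R1 and R6 already connected.
R2-R4 (7): add — endpoints in different components.
R2-R5 (10): add — endpoints in different components.
Edges rejected before the tree was complete: 1.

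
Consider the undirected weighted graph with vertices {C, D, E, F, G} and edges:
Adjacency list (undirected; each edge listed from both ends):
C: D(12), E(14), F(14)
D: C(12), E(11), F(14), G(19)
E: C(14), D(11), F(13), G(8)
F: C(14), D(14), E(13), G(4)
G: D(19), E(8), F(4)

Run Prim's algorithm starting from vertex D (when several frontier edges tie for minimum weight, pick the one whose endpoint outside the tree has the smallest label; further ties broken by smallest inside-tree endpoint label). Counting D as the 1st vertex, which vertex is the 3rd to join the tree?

Prim, starting at D.
Step 1: frontier [D—E 11, C—D 12, D—F 14, D—G 19] → take D—E (11); add E.
Step 2: frontier [C—D 12, D—F 14, D—G 19, E—G 8, E—F 13, C—E 14] → take E—G (8); add G.
Step 3: frontier [C—D 12, D—F 14, E—F 13, C—E 14, F—G 4] → take F—G (4); add F.
Step 4: frontier [C—D 12, C—E 14, C—F 14] → take C—D (12); add C.
Vertex order: D, E, G, F, C. The 3rd vertex is G.

G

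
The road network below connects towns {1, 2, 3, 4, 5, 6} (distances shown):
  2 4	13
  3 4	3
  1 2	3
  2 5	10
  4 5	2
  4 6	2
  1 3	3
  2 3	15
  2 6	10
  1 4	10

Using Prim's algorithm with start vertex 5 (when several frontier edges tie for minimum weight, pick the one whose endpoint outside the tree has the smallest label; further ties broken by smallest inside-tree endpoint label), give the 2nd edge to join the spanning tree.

Grow the tree from 5 using Prim:
Step 1: frontier [4 5 2, 2 5 10] → take 4 5 (2); add 4.
Step 2: frontier [4 6 2, 3 4 3, 1 4 10, 2 4 13, 2 5 10] → take 4 6 (2); add 6.
Step 3: frontier [3 4 3, 1 4 10, 2 4 13, 2 5 10, 2 6 10] → take 3 4 (3); add 3.
Step 4: frontier [1 3 3, 2 3 15, 1 4 10, 2 4 13, 2 5 10, 2 6 10] → take 1 3 (3); add 1.
Step 5: frontier [1 2 3, 2 3 15, 2 4 13, 2 5 10, 2 6 10] → take 1 2 (3); add 2.
The 2nd edge added is 4 6.

4-6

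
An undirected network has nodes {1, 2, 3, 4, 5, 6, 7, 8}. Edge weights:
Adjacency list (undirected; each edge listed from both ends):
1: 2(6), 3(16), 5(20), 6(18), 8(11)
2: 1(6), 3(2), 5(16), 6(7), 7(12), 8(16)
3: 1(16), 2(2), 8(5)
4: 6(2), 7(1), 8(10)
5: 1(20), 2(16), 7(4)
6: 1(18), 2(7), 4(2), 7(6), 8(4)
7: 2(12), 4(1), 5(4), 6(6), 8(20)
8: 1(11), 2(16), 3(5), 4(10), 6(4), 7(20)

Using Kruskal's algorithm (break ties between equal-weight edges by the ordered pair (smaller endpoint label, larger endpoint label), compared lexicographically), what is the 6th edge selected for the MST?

Kruskal's algorithm — process edges by increasing weight (ties by edge label):
4-7 (1): add — endpoints in different components.
2-3 (2): add — endpoints in different components.
4-6 (2): add — endpoints in different components.
5-7 (4): add — endpoints in different components.
6-8 (4): add — endpoints in different components.
3-8 (5): add — endpoints in different components.
1-2 (6): add — endpoints in different components.
The 6th edge added is 3-8.

3-8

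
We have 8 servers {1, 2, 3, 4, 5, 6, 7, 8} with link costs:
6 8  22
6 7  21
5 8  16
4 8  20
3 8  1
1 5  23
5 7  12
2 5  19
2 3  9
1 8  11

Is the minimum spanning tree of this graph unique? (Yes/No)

Yes

Kruskal's algorithm — process edges by increasing weight (ties by edge label):
3 8 (1): add — endpoints in different components.
2 3 (9): add — endpoints in different components.
1 8 (11): add — endpoints in different components.
5 7 (12): add — endpoints in different components.
5 8 (16): add — endpoints in different components.
2 5 (19): skip — 2 and 5 already connected.
4 8 (20): add — endpoints in different components.
6 7 (21): add — endpoints in different components.
Every non-tree edge has weight strictly greater than the heaviest edge on the tree path between its endpoints, so the MST is unique.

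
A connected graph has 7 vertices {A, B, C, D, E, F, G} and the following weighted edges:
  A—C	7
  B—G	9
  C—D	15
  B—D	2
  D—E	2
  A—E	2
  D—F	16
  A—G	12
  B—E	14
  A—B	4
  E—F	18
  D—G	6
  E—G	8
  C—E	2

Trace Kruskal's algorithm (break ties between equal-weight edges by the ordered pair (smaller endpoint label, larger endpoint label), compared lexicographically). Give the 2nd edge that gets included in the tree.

Sort edges by weight, then run Kruskal:
A—E (2): add. Components now {A,E} {B} {C} {D} {F} {G}
B—D (2): add. Components now {A,E} {B,D} {C} {F} {G}
C—E (2): add. Components now {A,C,E} {B,D} {F} {G}
D—E (2): add. Components now {A,B,C,D,E} {F} {G}
A—B (4): skip — A and B already connected.
D—G (6): add. Components now {A,B,C,D,E,G} {F}
A—C (7): skip — A and C already connected.
E—G (8): skip — E and G already connected.
B—G (9): skip — B and G already connected.
A—G (12): skip — A and G already connected.
B—E (14): skip — B and E already connected.
C—D (15): skip — C and D already connected.
D—F (16): add. Components now {A,B,C,D,E,F,G}
The 2nd edge added is B—D.

B-D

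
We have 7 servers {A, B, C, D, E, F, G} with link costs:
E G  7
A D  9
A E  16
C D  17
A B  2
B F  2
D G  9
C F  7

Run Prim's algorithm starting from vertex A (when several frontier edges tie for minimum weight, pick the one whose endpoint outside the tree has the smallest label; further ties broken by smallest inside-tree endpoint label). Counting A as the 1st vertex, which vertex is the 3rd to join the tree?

F

Grow the tree from A using Prim:
Step 1: frontier [A B 2, A D 9, A E 16] → take A B (2); add B.
Step 2: frontier [A D 9, A E 16, B F 2] → take B F (2); add F.
Step 3: frontier [A D 9, A E 16, C F 7] → take C F (7); add C.
Step 4: frontier [A D 9, A E 16, C D 17] → take A D (9); add D.
Step 5: frontier [A E 16, D G 9] → take D G (9); add G.
Step 6: frontier [A E 16, E G 7] → take E G (7); add E.
Vertex order: A, B, F, C, D, G, E. The 3rd vertex is F.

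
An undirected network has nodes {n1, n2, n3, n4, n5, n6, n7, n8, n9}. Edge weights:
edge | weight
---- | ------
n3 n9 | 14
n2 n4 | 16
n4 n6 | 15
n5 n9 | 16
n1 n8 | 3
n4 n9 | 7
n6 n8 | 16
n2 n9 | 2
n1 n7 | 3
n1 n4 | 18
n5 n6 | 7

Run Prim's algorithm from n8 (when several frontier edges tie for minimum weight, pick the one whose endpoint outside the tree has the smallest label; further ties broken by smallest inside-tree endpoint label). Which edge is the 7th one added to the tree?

Prim, starting at n8.
Step 1: frontier [n1 n8 3, n6 n8 16] → take n1 n8 (3); add n1.
Step 2: frontier [n1 n7 3, n1 n4 18, n6 n8 16] → take n1 n7 (3); add n7.
Step 3: frontier [n1 n4 18, n6 n8 16] → take n6 n8 (16); add n6.
Step 4: frontier [n1 n4 18, n5 n6 7, n4 n6 15] → take n5 n6 (7); add n5.
Step 5: frontier [n1 n4 18, n5 n9 16, n4 n6 15] → take n4 n6 (15); add n4.
Step 6: frontier [n4 n9 7, n2 n4 16, n5 n9 16] → take n4 n9 (7); add n9.
Step 7: frontier [n2 n4 16, n2 n9 2, n3 n9 14] → take n2 n9 (2); add n2.
Step 8: frontier [n3 n9 14] → take n3 n9 (14); add n3.
The 7th edge added is n2 n9.

n2-n9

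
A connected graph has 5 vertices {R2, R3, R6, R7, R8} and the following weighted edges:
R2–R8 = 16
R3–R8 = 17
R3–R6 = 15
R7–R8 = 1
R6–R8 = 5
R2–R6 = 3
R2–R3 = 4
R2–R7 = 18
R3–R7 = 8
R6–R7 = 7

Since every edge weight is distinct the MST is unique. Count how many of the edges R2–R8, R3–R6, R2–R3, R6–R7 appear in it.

Kruskal's algorithm — process edges by increasing weight (ties by edge label):
R7–R8 (1): add. Components now {R3} {R2} {R6} {R7,R8}
R2–R6 (3): add. Components now {R3} {R2,R6} {R7,R8}
R2–R3 (4): add. Components now {R2,R3,R6} {R7,R8}
R6–R8 (5): add. Components now {R2,R3,R6,R7,R8}
MST edge set: {R7–R8, R2–R6, R2–R3, R6–R8}.
Of the listed edges, {R2–R3} are in the MST → 1.

1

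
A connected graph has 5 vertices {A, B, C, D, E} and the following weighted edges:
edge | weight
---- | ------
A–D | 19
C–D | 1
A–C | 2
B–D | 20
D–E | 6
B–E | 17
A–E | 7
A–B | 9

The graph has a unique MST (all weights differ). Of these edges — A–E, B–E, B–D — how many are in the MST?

Kruskal's algorithm — process edges by increasing weight (ties by edge label):
C–D (1): add — endpoints in different components.
A–C (2): add — endpoints in different components.
D–E (6): add — endpoints in different components.
A–E (7): skip — A and E already connected.
A–B (9): add — endpoints in different components.
MST edge set: {C–D, A–C, D–E, A–B}.
Of the listed edges, {} are in the MST → 0.

0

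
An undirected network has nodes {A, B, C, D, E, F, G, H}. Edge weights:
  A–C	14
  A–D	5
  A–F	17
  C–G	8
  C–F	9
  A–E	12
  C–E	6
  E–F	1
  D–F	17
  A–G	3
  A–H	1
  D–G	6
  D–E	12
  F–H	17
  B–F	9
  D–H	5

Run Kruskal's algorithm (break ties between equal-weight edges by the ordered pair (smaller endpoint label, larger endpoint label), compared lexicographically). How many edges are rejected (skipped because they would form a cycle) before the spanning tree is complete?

Kruskal: consider edges lightest-first.
A–H (1): add — endpoints in different components.
E–F (1): add — endpoints in different components.
A–G (3): add — endpoints in different components.
A–D (5): add — endpoints in different components.
D–H (5): skip — D and H already connected.
C–E (6): add — endpoints in different components.
D–G (6): skip — D and G already connected.
C–G (8): add — endpoints in different components.
B–F (9): add — endpoints in different components.
Edges rejected before the tree was complete: 2.

2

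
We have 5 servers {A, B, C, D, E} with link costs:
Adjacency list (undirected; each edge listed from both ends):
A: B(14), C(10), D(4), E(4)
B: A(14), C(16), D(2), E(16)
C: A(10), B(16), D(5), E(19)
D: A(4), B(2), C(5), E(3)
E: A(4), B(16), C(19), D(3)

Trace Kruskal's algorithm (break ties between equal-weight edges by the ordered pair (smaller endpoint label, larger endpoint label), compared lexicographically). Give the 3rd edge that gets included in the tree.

A-D

Kruskal's algorithm — process edges by increasing weight (ties by edge label):
B D (2): add. Components now {A} {B,D} {C} {E}
D E (3): add. Components now {A} {B,D,E} {C}
A D (4): add. Components now {A,B,D,E} {C}
A E (4): skip — A and E already connected.
C D (5): add. Components now {A,B,C,D,E}
The 3rd edge added is A D.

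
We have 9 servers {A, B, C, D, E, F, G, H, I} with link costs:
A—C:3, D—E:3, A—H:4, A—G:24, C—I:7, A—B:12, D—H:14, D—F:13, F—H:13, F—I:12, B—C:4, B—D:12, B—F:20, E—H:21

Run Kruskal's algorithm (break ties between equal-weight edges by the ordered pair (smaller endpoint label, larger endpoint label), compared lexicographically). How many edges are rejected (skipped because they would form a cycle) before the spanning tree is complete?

Kruskal's algorithm — process edges by increasing weight (ties by edge label):
A—C (3): add — endpoints in different components.
D—E (3): add — endpoints in different components.
A—H (4): add — endpoints in different components.
B—C (4): add — endpoints in different components.
C—I (7): add — endpoints in different components.
A—B (12): skip — A and B already connected.
B—D (12): add — endpoints in different components.
F—I (12): add — endpoints in different components.
D—F (13): skip — D and F already connected.
F—H (13): skip — F and H already connected.
D—H (14): skip — D and H already connected.
B—F (20): skip — B and F already connected.
E—H (21): skip — E and H already connected.
A—G (24): add — endpoints in different components.
Edges rejected before the tree was complete: 6.

6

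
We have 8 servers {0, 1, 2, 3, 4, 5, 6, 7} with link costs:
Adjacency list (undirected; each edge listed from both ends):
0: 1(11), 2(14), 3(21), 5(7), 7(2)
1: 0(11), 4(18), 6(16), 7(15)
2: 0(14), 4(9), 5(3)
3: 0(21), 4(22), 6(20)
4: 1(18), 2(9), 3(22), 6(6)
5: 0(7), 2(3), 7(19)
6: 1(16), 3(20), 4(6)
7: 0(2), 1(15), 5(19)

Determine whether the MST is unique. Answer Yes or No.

Yes

Sort edges by weight, then run Kruskal:
0–7 (2): add — endpoints in different components.
2–5 (3): add — endpoints in different components.
4–6 (6): add — endpoints in different components.
0–5 (7): add — endpoints in different components.
2–4 (9): add — endpoints in different components.
0–1 (11): add — endpoints in different components.
0–2 (14): skip — 0 and 2 already connected.
1–7 (15): skip — 1 and 7 already connected.
1–6 (16): skip — 1 and 6 already connected.
1–4 (18): skip — 1 and 4 already connected.
5–7 (19): skip — 5 and 7 already connected.
3–6 (20): add — endpoints in different components.
Every non-tree edge has weight strictly greater than the heaviest edge on the tree path between its endpoints, so the MST is unique.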